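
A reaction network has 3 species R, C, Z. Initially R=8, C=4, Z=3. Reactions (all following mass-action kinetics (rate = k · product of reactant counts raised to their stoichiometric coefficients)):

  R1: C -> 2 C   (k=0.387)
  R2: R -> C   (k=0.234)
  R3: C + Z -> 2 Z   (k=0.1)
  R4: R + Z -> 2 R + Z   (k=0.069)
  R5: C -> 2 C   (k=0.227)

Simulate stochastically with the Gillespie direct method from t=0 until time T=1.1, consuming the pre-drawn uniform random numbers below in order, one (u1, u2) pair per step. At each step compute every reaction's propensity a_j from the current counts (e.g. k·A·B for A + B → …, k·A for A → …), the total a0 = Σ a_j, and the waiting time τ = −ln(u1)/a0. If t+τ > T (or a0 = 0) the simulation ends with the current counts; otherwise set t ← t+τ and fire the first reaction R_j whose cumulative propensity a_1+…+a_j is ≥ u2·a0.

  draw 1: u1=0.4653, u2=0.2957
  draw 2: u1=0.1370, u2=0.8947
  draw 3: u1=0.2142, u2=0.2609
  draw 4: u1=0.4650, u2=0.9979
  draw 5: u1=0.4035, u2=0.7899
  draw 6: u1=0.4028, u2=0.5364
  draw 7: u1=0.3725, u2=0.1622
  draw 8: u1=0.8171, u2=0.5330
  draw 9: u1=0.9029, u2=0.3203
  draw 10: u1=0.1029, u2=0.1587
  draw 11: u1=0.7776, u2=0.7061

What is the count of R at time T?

t=0.000: R=8 C=4 Z=3
Draw 1: a1=1.548, a2=1.872, a3=1.200, a4=1.656, a5=0.908, a0=7.184; τ=−ln(0.4653)/7.184=0.106 → t=0.106; u2·a0=0.2957·7.184=2.124; a1=1.548 < 2.124 ≤ a1+a2=3.420 → R2 fires; R=7 C=5 Z=3
Draw 2: a1=1.935, a2=1.638, a3=1.500, a4=1.449, a5=1.135, a0=7.657; τ=−ln(0.1370)/7.657=0.260 → t=0.366; u2·a0=0.8947·7.657=6.851; a1+…+a4=6.522 < 6.851 ≤ a1+…+a5=7.657 → R5 fires; R=7 C=6 Z=3
Draw 3: a1=2.322, a2=1.638, a3=1.800, a4=1.449, a5=1.362, a0=8.571; τ=−ln(0.2142)/8.571=0.180 → t=0.546; u2·a0=0.2609·8.571=2.236 ≤ a1=2.322 → R1 fires; R=7 C=7 Z=3
Draw 4: a1=2.709, a2=1.638, a3=2.100, a4=1.449, a5=1.589, a0=9.485; τ=−ln(0.4650)/9.485=0.081 → t=0.627; u2·a0=0.9979·9.485=9.465; a1+…+a4=7.896 < 9.465 ≤ a1+…+a5=9.485 → R5 fires; R=7 C=8 Z=3
Draw 5: a1=3.096, a2=1.638, a3=2.400, a4=1.449, a5=1.816, a0=10.399; τ=−ln(0.4035)/10.399=0.087 → t=0.714; u2·a0=0.7899·10.399=8.214; a1+…+a3=7.134 < 8.214 ≤ a1+…+a4=8.583 → R4 fires; R=8 C=8 Z=3
Draw 6: a1=3.096, a2=1.872, a3=2.400, a4=1.656, a5=1.816, a0=10.840; τ=−ln(0.4028)/10.840=0.084 → t=0.798; u2·a0=0.5364·10.840=5.815; a1+a2=4.968 < 5.815 ≤ a1+…+a3=7.368 → R3 fires; R=8 C=7 Z=4
Draw 7: a1=2.709, a2=1.872, a3=2.800, a4=2.208, a5=1.589, a0=11.178; τ=−ln(0.3725)/11.178=0.088 → t=0.886; u2·a0=0.1622·11.178=1.813 ≤ a1=2.709 → R1 fires; R=8 C=8 Z=4
Draw 8: a1=3.096, a2=1.872, a3=3.200, a4=2.208, a5=1.816, a0=12.192; τ=−ln(0.8171)/12.192=0.017 → t=0.903; u2·a0=0.5330·12.192=6.498; a1+a2=4.968 < 6.498 ≤ a1+…+a3=8.168 → R3 fires; R=8 C=7 Z=5
Draw 9: a1=2.709, a2=1.872, a3=3.500, a4=2.760, a5=1.589, a0=12.430; τ=−ln(0.9029)/12.430=0.008 → t=0.911; u2·a0=0.3203·12.430=3.981; a1=2.709 < 3.981 ≤ a1+a2=4.581 → R2 fires; R=7 C=8 Z=5
Draw 10: a1=3.096, a2=1.638, a3=4.000, a4=2.415, a5=1.816, a0=12.965; τ=−ln(0.1029)/12.965=0.175 → t=1.086; u2·a0=0.1587·12.965=2.058 ≤ a1=3.096 → R1 fires; R=7 C=9 Z=5
Draw 11: a1=3.483, a2=1.638, a3=4.500, a4=2.415, a5=2.043, a0=14.079; τ=−ln(0.7776)/14.079=0.018 → t=1.104 > T=1.1: stop.
Read off R at T=1.1: 7

R at T = 7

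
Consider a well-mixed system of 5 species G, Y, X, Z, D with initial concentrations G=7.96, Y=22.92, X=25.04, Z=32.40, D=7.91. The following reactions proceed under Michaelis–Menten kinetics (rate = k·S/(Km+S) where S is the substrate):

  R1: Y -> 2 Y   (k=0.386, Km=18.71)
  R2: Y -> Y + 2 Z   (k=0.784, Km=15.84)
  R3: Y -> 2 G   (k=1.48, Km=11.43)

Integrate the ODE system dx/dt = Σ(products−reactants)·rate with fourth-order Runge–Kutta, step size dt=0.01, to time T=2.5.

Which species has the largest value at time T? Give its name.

RK4 with dt=0.01: 250 steps to T=2.5. Trajectory (selected grid times):
t=0.00: G=7.96 Y=22.92 X=25.04 Z=32.40 D=7.91
t=0.28: G=8.51 Y=22.70 X=25.04 Z=32.66 D=7.91
t=0.56: G=9.06 Y=22.49 X=25.04 Z=32.92 D=7.91
t=0.83: G=9.59 Y=22.28 X=25.04 Z=33.17 D=7.91
t=1.11: G=10.14 Y=22.06 X=25.04 Z=33.42 D=7.91
t=1.39: G=10.68 Y=21.85 X=25.04 Z=33.68 D=7.91
t=1.67: G=11.23 Y=21.64 X=25.04 Z=33.93 D=7.91
t=1.94: G=11.75 Y=21.43 X=25.04 Z=34.17 D=7.91
t=2.22: G=12.29 Y=21.22 X=25.04 Z=34.43 D=7.91
t=2.50: G=12.83 Y=21.01 X=25.04 Z=34.68 D=7.91
At T=2.5: G=12.83 Y=21.01 X=25.04 Z=34.68 D=7.91; the largest is Z.

Dominant species at T: Z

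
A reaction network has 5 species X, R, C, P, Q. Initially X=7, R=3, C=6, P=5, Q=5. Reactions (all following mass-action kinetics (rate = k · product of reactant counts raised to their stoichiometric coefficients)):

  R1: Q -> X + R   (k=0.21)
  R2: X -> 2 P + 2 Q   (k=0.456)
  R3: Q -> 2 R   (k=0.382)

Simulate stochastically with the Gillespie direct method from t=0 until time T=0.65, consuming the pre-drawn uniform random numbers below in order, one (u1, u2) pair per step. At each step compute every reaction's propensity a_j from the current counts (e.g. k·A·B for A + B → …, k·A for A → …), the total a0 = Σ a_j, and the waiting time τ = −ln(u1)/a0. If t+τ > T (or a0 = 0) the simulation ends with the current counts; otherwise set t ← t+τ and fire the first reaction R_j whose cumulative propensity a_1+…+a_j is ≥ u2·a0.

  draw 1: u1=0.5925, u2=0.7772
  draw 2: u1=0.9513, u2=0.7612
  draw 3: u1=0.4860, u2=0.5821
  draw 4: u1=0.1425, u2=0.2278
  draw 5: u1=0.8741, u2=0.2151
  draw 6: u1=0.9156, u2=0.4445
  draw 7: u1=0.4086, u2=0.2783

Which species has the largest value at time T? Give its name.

Dominant species at T: P

t=0.000: X=7 R=3 C=6 P=5 Q=5
Draw 1: a1=1.050, a2=3.192, a3=1.910, a0=6.152; τ=−ln(0.5925)/6.152=0.085 → t=0.085; u2·a0=0.7772·6.152=4.781; a1+a2=4.242 < 4.781 ≤ a1+…+a3=6.152 → R3 fires; X=7 R=5 C=6 P=5 Q=4
Draw 2: a1=0.840, a2=3.192, a3=1.528, a0=5.560; τ=−ln(0.9513)/5.560=0.009 → t=0.094; u2·a0=0.7612·5.560=4.232; a1+a2=4.032 < 4.232 ≤ a1+…+a3=5.560 → R3 fires; X=7 R=7 C=6 P=5 Q=3
Draw 3: a1=0.630, a2=3.192, a3=1.146, a0=4.968; τ=−ln(0.4860)/4.968=0.145 → t=0.239; u2·a0=0.5821·4.968=2.892; a1=0.630 < 2.892 ≤ a1+a2=3.822 → R2 fires; X=6 R=7 C=6 P=7 Q=5
Draw 4: a1=1.050, a2=2.736, a3=1.910, a0=5.696; τ=−ln(0.1425)/5.696=0.342 → t=0.581; u2·a0=0.2278·5.696=1.298; a1=1.050 < 1.298 ≤ a1+a2=3.786 → R2 fires; X=5 R=7 C=6 P=9 Q=7
Draw 5: a1=1.470, a2=2.280, a3=2.674, a0=6.424; τ=−ln(0.8741)/6.424=0.021 → t=0.602; u2·a0=0.2151·6.424=1.382 ≤ a1=1.470 → R1 fires; X=6 R=8 C=6 P=9 Q=6
Draw 6: a1=1.260, a2=2.736, a3=2.292, a0=6.288; τ=−ln(0.9156)/6.288=0.014 → t=0.616; u2·a0=0.4445·6.288=2.795; a1=1.260 < 2.795 ≤ a1+a2=3.996 → R2 fires; X=5 R=8 C=6 P=11 Q=8
Draw 7: a1=1.680, a2=2.280, a3=3.056, a0=7.016; τ=−ln(0.4086)/7.016=0.128 → t=0.744 > T=0.65: stop.
At T=0.65: X=5 R=8 C=6 P=11 Q=8; the largest is P.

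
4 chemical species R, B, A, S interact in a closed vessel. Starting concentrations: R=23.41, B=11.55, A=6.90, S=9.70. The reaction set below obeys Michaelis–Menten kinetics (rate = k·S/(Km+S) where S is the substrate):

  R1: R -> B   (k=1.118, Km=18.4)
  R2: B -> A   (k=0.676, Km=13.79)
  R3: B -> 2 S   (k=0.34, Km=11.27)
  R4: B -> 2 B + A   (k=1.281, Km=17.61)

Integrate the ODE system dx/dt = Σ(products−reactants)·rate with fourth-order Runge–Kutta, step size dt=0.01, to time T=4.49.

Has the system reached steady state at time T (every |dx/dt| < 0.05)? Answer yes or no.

Steady state at T: no

RK4 with dt=0.01: 449 steps to T=4.49. Trajectory (selected grid times):
t=0.00: R=23.41 B=11.55 A=6.90 S=9.70
t=0.50: R=23.10 B=11.88 A=7.31 S=9.87
t=1.00: R=22.79 B=12.20 A=7.73 S=10.05
t=1.50: R=22.48 B=12.52 A=8.15 S=10.23
t=2.00: R=22.17 B=12.85 A=8.58 S=10.41
t=2.49: R=21.87 B=13.16 A=9.01 S=10.59
t=2.99: R=21.57 B=13.48 A=9.45 S=10.77
t=3.49: R=21.27 B=13.80 A=9.90 S=10.96
t=3.99: R=20.97 B=14.12 A=10.35 S=11.14
t=4.49: R=20.68 B=14.44 A=10.81 S=11.33
Rates at T: R1=0.5916, R2=0.3457, R3=0.1909, R4=0.5771
dx/dt at T (Σ net stoichiometry × rate): R=-0.5916, B=+0.6319, A=+0.9228, S=+0.3819
Largest |dx/dt| is |+0.9228| (A) ≥ 0.05 → not steady.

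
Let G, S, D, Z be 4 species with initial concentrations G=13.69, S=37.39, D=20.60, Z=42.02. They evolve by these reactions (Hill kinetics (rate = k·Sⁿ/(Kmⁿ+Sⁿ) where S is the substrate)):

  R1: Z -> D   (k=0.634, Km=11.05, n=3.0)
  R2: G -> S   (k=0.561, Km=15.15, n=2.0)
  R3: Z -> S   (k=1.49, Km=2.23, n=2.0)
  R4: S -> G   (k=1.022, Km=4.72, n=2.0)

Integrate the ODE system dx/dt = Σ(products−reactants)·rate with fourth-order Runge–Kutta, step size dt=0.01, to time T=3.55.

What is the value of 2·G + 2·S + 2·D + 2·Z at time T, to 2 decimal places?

Check how each reaction changes W = 2·G + 2·S + 2·D + 2·Z (weight of products minus weight of reactants):
R1: Z -> D: (2·1) − (2·1) = 2 − 2 = 0
R2: G -> S: (2·1) − (2·1) = 2 − 2 = 0
R3: Z -> S: (2·1) − (2·1) = 2 − 2 = 0
R4: S -> G: (2·1) − (2·1) = 2 − 2 = 0
Every reaction leaves W unchanged, so W is conserved and no simulation is needed: W(T) = W(0) = 2·13.69 + 2·37.39 + 2·20.60 + 2·42.02 = 227.40

Value at T = 227.40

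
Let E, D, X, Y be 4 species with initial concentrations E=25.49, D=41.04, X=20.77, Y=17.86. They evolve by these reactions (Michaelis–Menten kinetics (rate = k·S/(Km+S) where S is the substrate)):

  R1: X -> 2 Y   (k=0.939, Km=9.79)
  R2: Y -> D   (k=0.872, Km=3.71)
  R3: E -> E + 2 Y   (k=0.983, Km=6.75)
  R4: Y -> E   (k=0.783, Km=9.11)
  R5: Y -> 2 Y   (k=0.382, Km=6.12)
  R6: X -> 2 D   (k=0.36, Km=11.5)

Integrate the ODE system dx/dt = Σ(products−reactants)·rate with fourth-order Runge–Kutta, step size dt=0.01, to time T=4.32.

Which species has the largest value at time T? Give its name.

Dominant species at T: D

RK4 with dt=0.01: 432 steps to T=4.32. Trajectory (selected grid times):
t=0.00: E=25.49 D=41.04 X=20.77 Y=17.86
t=0.48: E=25.74 D=41.61 X=20.35 Y=18.76
t=0.96: E=26.00 D=42.18 X=19.94 Y=19.64
t=1.44: E=26.25 D=42.75 X=19.53 Y=20.53
t=1.92: E=26.52 D=43.32 X=19.12 Y=21.40
t=2.40: E=26.78 D=43.90 X=18.72 Y=22.27
t=2.88: E=27.05 D=44.47 X=18.32 Y=23.13
t=3.36: E=27.32 D=45.04 X=17.92 Y=23.98
t=3.84: E=27.59 D=45.62 X=17.52 Y=24.83
t=4.32: E=27.87 D=46.19 X=17.13 Y=25.67
At T=4.32: E=27.87 D=46.19 X=17.13 Y=25.67; the largest is D.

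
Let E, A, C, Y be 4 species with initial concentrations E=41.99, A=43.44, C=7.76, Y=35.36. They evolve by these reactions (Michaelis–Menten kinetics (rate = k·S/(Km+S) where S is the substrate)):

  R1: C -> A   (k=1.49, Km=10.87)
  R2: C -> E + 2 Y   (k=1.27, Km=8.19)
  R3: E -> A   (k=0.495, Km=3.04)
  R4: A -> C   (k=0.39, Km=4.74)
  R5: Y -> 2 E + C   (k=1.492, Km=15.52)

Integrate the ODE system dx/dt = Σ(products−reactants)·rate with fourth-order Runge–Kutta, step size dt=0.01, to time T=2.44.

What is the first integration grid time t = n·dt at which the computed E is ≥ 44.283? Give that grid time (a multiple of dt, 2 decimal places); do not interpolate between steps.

Threshold first reached at t = 1.03

RK4 with dt=0.01: 244 steps to T=2.44. Trajectory (selected grid times):
t=0.00: E=41.99 A=43.44 C=7.76 Y=35.36
t=0.27: E=42.59 A=43.64 C=7.80 Y=35.41
t=0.54: E=43.20 A=43.84 C=7.84 Y=35.47
t=0.81: E=43.80 A=44.03 C=7.88 Y=35.52
t=1.02: E=44.27 A=44.19 C=7.91 Y=35.57
t=1.03: E=44.29 A=44.20 C=7.91 Y=35.57
t=1.08: E=44.40 A=44.23 C=7.92 Y=35.58
t=1.36: E=45.03 A=44.44 C=7.95 Y=35.64
t=1.63: E=45.64 A=44.64 C=7.99 Y=35.70
t=1.90: E=46.24 A=44.84 C=8.03 Y=35.76
t=2.17: E=46.85 A=45.04 C=8.06 Y=35.81
t=2.44: E=47.45 A=45.24 C=8.10 Y=35.87
E(1.02)=44.269 < 44.283 but E(1.03)=44.291 ≥ 44.283, so the first grid time is t=1.03.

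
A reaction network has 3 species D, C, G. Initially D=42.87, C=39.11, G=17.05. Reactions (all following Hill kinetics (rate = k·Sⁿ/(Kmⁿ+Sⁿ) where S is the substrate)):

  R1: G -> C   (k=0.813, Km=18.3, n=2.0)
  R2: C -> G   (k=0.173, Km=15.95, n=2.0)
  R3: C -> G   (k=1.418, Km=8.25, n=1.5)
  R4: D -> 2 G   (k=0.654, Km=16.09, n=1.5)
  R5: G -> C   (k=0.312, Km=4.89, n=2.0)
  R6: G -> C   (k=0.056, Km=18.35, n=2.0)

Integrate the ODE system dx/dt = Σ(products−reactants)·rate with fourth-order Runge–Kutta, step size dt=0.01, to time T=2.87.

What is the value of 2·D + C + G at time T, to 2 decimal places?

Value at T = 141.90

Check how each reaction changes W = 2·D + C + G (weight of products minus weight of reactants):
R1: G -> C: (1·1) − (1·1) = 1 − 1 = 0
R2: C -> G: (1·1) − (1·1) = 1 − 1 = 0
R3: C -> G: (1·1) − (1·1) = 1 − 1 = 0
R4: D -> 2 G: (1·2) − (2·1) = 2 − 2 = 0
R5: G -> C: (1·1) − (1·1) = 1 − 1 = 0
R6: G -> C: (1·1) − (1·1) = 1 − 1 = 0
Every reaction leaves W unchanged, so W is conserved and no simulation is needed: W(T) = W(0) = 2·42.87 + 39.11 + 17.05 = 141.90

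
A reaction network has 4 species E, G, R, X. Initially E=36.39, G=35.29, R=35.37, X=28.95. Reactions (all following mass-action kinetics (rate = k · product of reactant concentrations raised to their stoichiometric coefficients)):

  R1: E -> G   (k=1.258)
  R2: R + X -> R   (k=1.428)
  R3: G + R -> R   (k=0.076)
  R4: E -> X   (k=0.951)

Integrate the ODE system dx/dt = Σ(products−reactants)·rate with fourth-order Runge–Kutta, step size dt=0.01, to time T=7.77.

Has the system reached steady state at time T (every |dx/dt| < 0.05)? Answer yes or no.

Steady state at T: yes

RK4 with dt=0.01: 777 steps to T=7.77. Trajectory (selected grid times):
t=0.00: E=36.39 G=35.29 R=35.37 X=28.95
t=0.86: E=5.44 G=8.32 R=35.37 X=0.11
t=1.73: E=0.80 G=1.52 R=35.37 X=0.02
t=2.59: E=0.12 G=0.26 R=35.37 X=0.00
t=3.45: E=0.02 G=0.04 R=35.37 X=0.00
t=4.32: E=0.00 G=0.01 R=35.37 X=0.00
t=5.18: E=0.00 G=0.00 R=35.37 X=0.00
t=6.04: E=0.00 G=0.00 R=35.37 X=0.00
t=6.91: E=0.00 G=0.00 R=35.37 X=0.00
t=7.77: E=0.00 G=0.00 R=35.37 X=0.00
Rates at T: R1=0.0000, R2=0.0000, R3=0.0000, R4=0.0000
dx/dt at T (Σ net stoichiometry × rate): E=-0.0000, G=-0.0000, R=+0.0000, X=-0.0000
Largest |dx/dt| is |-0.0000| (G) < 0.05 → steady.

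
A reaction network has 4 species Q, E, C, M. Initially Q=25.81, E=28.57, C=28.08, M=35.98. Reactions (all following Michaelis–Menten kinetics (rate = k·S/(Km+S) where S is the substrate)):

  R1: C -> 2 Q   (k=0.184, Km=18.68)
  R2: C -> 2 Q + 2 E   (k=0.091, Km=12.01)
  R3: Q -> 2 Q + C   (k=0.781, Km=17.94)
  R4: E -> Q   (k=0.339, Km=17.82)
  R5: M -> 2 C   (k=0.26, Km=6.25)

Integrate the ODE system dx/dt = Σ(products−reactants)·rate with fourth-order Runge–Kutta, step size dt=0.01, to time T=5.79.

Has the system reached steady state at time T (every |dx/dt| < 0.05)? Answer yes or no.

Steady state at T: no

RK4 with dt=0.01: 579 steps to T=5.79. Trajectory (selected grid times):
t=0.00: Q=25.81 E=28.57 C=28.08 M=35.98
t=0.64: Q=26.46 E=28.52 C=28.55 M=35.84
t=1.29: Q=27.13 E=28.47 C=29.03 M=35.69
t=1.93: Q=27.79 E=28.42 C=29.50 M=35.55
t=2.57: Q=28.46 E=28.36 C=29.97 M=35.41
t=3.22: Q=29.14 E=28.31 C=30.46 M=35.27
t=3.86: Q=29.81 E=28.26 C=30.93 M=35.13
t=4.50: Q=30.49 E=28.22 C=31.41 M=34.99
t=5.15: Q=31.18 E=28.17 C=31.90 M=34.84
t=5.79: Q=31.87 E=28.12 C=32.39 M=34.70
Rates at T: R1=0.1167, R2=0.0664, R3=0.4997, R4=0.2075, R5=0.2203
dx/dt at T (Σ net stoichiometry × rate): Q=+1.0734, E=-0.0747, C=+0.7573, M=-0.2203
Largest |dx/dt| is |+1.0734| (Q) ≥ 0.05 → not steady.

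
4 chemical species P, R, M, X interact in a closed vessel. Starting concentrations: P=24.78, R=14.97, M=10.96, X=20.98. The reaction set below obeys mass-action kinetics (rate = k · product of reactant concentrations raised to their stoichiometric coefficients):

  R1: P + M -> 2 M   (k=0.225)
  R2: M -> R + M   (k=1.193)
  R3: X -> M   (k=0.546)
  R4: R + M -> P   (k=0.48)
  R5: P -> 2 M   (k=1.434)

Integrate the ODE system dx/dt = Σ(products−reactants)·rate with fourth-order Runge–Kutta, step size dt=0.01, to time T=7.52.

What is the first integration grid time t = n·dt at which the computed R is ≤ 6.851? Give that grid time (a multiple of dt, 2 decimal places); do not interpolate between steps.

RK4 with dt=0.01: 752 steps to T=7.52. Trajectory (selected grid times):
t=0.00: P=24.78 R=14.97 M=10.96 X=20.98
t=0.13: P=20.31 R=7.16 M=21.15 X=19.54
t=0.14: P=19.76 R=6.70 M=22.09 X=19.44
t=0.84: P=4.71 R=2.49 M=51.14 X=13.26
t=1.67: P=4.80 R=2.49 M=61.55 X=8.43
t=2.51: P=4.86 R=2.49 M=70.41 X=5.33
t=3.34: P=4.90 R=2.49 M=78.12 X=3.39
t=4.18: P=4.93 R=2.49 M=85.26 X=2.14
t=5.01: P=4.96 R=2.49 M=91.90 X=1.36
t=5.85: P=4.98 R=2.49 M=98.36 X=0.86
t=6.68: P=5.00 R=2.49 M=104.59 X=0.55
t=7.52: P=5.01 R=2.49 M=110.81 X=0.35
R(0.13)=7.162 > 6.851 but R(0.14)=6.701 ≤ 6.851, so the first grid time is t=0.14.

Threshold first reached at t = 0.14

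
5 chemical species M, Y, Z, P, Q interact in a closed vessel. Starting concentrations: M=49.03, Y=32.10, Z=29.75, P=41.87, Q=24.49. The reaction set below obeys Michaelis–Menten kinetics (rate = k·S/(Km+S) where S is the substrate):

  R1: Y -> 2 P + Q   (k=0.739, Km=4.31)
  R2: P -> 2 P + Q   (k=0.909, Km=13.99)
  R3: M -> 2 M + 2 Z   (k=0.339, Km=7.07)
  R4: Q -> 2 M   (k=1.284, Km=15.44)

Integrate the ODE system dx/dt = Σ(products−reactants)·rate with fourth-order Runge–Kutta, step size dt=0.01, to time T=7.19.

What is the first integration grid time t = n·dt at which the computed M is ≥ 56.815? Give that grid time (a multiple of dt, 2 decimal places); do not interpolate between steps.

Threshold first reached at t = 4.10

RK4 with dt=0.01: 719 steps to T=7.19. Trajectory (selected grid times):
t=0.00: M=49.03 Y=32.10 Z=29.75 P=41.87 Q=24.49
t=0.80: M=50.53 Y=31.58 Z=30.22 P=43.46 Q=24.93
t=1.60: M=52.04 Y=31.06 Z=30.70 P=45.05 Q=25.36
t=2.40: M=53.56 Y=30.54 Z=31.18 P=46.65 Q=25.80
t=3.20: M=55.09 Y=30.02 Z=31.66 P=48.24 Q=26.23
t=3.99: M=56.61 Y=29.51 Z=32.14 P=49.82 Q=26.66
t=4.09: M=56.80 Y=29.45 Z=32.20 P=50.02 Q=26.71
t=4.10: M=56.82 Y=29.44 Z=32.20 P=50.04 Q=26.72
t=4.79: M=58.16 Y=29.00 Z=32.62 P=51.42 Q=27.09
t=5.59: M=59.71 Y=28.48 Z=33.10 P=53.02 Q=27.52
t=6.39: M=61.27 Y=27.97 Z=33.59 P=54.63 Q=27.95
t=7.19: M=62.84 Y=27.46 Z=34.08 P=56.23 Q=28.38
M(4.09)=56.804 < 56.815 but M(4.10)=56.823 ≥ 56.815, so the first grid time is t=4.10.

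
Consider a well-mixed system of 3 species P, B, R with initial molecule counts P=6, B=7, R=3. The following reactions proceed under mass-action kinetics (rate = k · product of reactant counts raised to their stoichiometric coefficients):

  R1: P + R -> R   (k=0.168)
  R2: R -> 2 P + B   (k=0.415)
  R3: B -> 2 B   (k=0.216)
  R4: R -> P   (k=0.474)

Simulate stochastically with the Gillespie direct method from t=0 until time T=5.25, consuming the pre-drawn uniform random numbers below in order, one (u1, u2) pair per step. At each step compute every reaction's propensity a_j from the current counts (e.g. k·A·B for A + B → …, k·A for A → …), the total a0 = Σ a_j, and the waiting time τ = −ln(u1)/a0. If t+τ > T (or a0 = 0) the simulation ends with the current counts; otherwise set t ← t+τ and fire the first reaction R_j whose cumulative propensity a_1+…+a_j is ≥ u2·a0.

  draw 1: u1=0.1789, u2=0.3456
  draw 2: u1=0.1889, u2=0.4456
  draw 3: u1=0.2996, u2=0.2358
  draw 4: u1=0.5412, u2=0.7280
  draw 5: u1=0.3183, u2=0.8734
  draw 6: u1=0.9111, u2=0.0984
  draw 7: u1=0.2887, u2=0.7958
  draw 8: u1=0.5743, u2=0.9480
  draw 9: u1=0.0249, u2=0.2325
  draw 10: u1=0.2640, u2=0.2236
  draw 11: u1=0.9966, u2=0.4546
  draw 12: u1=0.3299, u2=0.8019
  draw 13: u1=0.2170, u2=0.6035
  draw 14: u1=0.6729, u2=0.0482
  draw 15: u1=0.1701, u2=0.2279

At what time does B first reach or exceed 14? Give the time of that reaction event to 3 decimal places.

Threshold first reached at t = 4.154

t=0.000: P=6 B=7 R=3
Draw 1: a1=3.024, a2=1.245, a3=1.512, a4=1.422, a0=7.203; τ=−ln(0.1789)/7.203=0.239 → t=0.239; u2·a0=0.3456·7.203=2.489 ≤ a1=3.024 → R1 fires; P=5 B=7 R=3
Draw 2: a1=2.520, a2=1.245, a3=1.512, a4=1.422, a0=6.699; τ=−ln(0.1889)/6.699=0.249 → t=0.488; u2·a0=0.4456·6.699=2.985; a1=2.520 < 2.985 ≤ a1+a2=3.765 → R2 fires; P=7 B=8 R=2
Draw 3: a1=2.352, a2=0.830, a3=1.728, a4=0.948, a0=5.858; τ=−ln(0.2996)/5.858=0.206 → t=0.693; u2·a0=0.2358·5.858=1.381 ≤ a1=2.352 → R1 fires; P=6 B=8 R=2
Draw 4: a1=2.016, a2=0.830, a3=1.728, a4=0.948, a0=5.522; τ=−ln(0.5412)/5.522=0.111 → t=0.805; u2·a0=0.7280·5.522=4.020; a1+a2=2.846 < 4.020 ≤ a1+…+a3=4.574 → R3 fires; P=6 B=9 R=2
Draw 5: a1=2.016, a2=0.830, a3=1.944, a4=0.948, a0=5.738; τ=−ln(0.3183)/5.738=0.200 → t=1.004; u2·a0=0.8734·5.738=5.012; a1+…+a3=4.790 < 5.012 ≤ a1+…+a4=5.738 → R4 fires; P=7 B=9 R=1
Draw 6: a1=1.176, a2=0.415, a3=1.944, a4=0.474, a0=4.009; τ=−ln(0.9111)/4.009=0.023 → t=1.027; u2·a0=0.0984·4.009=0.394 ≤ a1=1.176 → R1 fires; P=6 B=9 R=1
Draw 7: a1=1.008, a2=0.415, a3=1.944, a4=0.474, a0=3.841; τ=−ln(0.2887)/3.841=0.323 → t=1.351; u2·a0=0.7958·3.841=3.057; a1+a2=1.423 < 3.057 ≤ a1+…+a3=3.367 → R3 fires; P=6 B=10 R=1
Draw 8: a1=1.008, a2=0.415, a3=2.160, a4=0.474, a0=4.057; τ=−ln(0.5743)/4.057=0.137 → t=1.488; u2·a0=0.9480·4.057=3.846; a1+…+a3=3.583 < 3.846 ≤ a1+…+a4=4.057 → R4 fires; P=7 B=10 R=0
Draw 9: a1=0.000, a2=0.000, a3=2.160, a4=0.000, a0=2.160; τ=−ln(0.0249)/2.160=1.710 → t=3.197; u2·a0=0.2325·2.160=0.502; a1+a2=0.000 < 0.502 ≤ a1+…+a3=2.160 → R3 fires; P=7 B=11 R=0
Draw 10: a1=0.000, a2=0.000, a3=2.376, a4=0.000, a0=2.376; τ=−ln(0.2640)/2.376=0.561 → t=3.758; u2·a0=0.2236·2.376=0.531; a1+a2=0.000 < 0.531 ≤ a1+…+a3=2.376 → R3 fires; P=7 B=12 R=0
Draw 11: a1=0.000, a2=0.000, a3=2.592, a4=0.000, a0=2.592; τ=−ln(0.9966)/2.592=0.001 → t=3.759; u2·a0=0.4546·2.592=1.178; a1+a2=0.000 < 1.178 ≤ a1+…+a3=2.592 → R3 fires; P=7 B=13 R=0
Draw 12: a1=0.000, a2=0.000, a3=2.808, a4=0.000, a0=2.808; τ=−ln(0.3299)/2.808=0.395 → t=4.154; u2·a0=0.8019·2.808=2.252; a1+a2=0.000 < 2.252 ≤ a1+…+a3=2.808 → R3 fires; P=7 B=14 R=0
Draw 13: a1=0.000, a2=0.000, a3=3.024, a4=0.000, a0=3.024; τ=−ln(0.2170)/3.024=0.505 → t=4.659; u2·a0=0.6035·3.024=1.825; a1+a2=0.000 < 1.825 ≤ a1+…+a3=3.024 → R3 fires; P=7 B=15 R=0
Draw 14: a1=0.000, a2=0.000, a3=3.240, a4=0.000, a0=3.240; τ=−ln(0.6729)/3.240=0.122 → t=4.781; u2·a0=0.0482·3.240=0.156; a1+a2=0.000 < 0.156 ≤ a1+…+a3=3.240 → R3 fires; P=7 B=16 R=0
Draw 15: a1=0.000, a2=0.000, a3=3.456, a4=0.000, a0=3.456; τ=−ln(0.1701)/3.456=0.513 → t=5.294 > T=5.25: stop.
B first becomes ≥ 14 when it reaches 14 at the event at t=4.154.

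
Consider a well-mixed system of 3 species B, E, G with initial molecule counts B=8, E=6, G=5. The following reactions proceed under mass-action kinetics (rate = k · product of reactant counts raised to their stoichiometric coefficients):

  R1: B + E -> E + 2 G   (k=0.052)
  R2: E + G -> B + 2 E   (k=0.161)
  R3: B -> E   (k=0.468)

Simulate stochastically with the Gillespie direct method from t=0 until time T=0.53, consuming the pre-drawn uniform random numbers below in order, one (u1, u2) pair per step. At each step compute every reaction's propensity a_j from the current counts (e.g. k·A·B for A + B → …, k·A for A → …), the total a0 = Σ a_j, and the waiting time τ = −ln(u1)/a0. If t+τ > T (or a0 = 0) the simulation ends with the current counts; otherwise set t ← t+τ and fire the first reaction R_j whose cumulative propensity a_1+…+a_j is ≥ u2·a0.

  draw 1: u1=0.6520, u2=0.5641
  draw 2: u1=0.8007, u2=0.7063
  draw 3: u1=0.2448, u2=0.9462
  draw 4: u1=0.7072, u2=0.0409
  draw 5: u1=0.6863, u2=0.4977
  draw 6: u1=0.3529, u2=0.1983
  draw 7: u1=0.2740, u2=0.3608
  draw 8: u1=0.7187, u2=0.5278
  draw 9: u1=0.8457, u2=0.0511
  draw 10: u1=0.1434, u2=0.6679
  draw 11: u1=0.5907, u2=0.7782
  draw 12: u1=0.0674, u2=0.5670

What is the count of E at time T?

t=0.000: B=8 E=6 G=5
Draw 1: a1=2.496, a2=4.830, a3=3.744, a0=11.070; τ=−ln(0.6520)/11.070=0.039 → t=0.039; u2·a0=0.5641·11.070=6.245; a1=2.496 < 6.245 ≤ a1+a2=7.326 → R2 fires; B=9 E=7 G=4
Draw 2: a1=3.276, a2=4.508, a3=4.212, a0=11.996; τ=−ln(0.8007)/11.996=0.019 → t=0.057; u2·a0=0.7063·11.996=8.473; a1+a2=7.784 < 8.473 ≤ a1+…+a3=11.996 → R3 fires; B=8 E=8 G=4
Draw 3: a1=3.328, a2=5.152, a3=3.744, a0=12.224; τ=−ln(0.2448)/12.224=0.115 → t=0.172; u2·a0=0.9462·12.224=11.566; a1+a2=8.480 < 11.566 ≤ a1+…+a3=12.224 → R3 fires; B=7 E=9 G=4
Draw 4: a1=3.276, a2=5.796, a3=3.276, a0=12.348; τ=−ln(0.7072)/12.348=0.028 → t=0.200; u2·a0=0.0409·12.348=0.505 ≤ a1=3.276 → R1 fires; B=6 E=9 G=6
Draw 5: a1=2.808, a2=8.694, a3=2.808, a0=14.310; τ=−ln(0.6863)/14.310=0.026 → t=0.227; u2·a0=0.4977·14.310=7.122; a1=2.808 < 7.122 ≤ a1+a2=11.502 → R2 fires; B=7 E=10 G=5
Draw 6: a1=3.640, a2=8.050, a3=3.276, a0=14.966; τ=−ln(0.3529)/14.966=0.070 → t=0.296; u2·a0=0.1983·14.966=2.968 ≤ a1=3.640 → R1 fires; B=6 E=10 G=7
Draw 7: a1=3.120, a2=11.270, a3=2.808, a0=17.198; τ=−ln(0.2740)/17.198=0.075 → t=0.372; u2·a0=0.3608·17.198=6.205; a1=3.120 < 6.205 ≤ a1+a2=14.390 → R2 fires; B=7 E=11 G=6
Draw 8: a1=4.004, a2=10.626, a3=3.276, a0=17.906; τ=−ln(0.7187)/17.906=0.018 → t=0.390; u2·a0=0.5278·17.906=9.451; a1=4.004 < 9.451 ≤ a1+a2=14.630 → R2 fires; B=8 E=12 G=5
Draw 9: a1=4.992, a2=9.660, a3=3.744, a0=18.396; τ=−ln(0.8457)/18.396=0.009 → t=0.399; u2·a0=0.0511·18.396=0.940 ≤ a1=4.992 → R1 fires; B=7 E=12 G=7
Draw 10: a1=4.368, a2=13.524, a3=3.276, a0=21.168; τ=−ln(0.1434)/21.168=0.092 → t=0.491; u2·a0=0.6679·21.168=14.138; a1=4.368 < 14.138 ≤ a1+a2=17.892 → R2 fires; B=8 E=13 G=6
Draw 11: a1=5.408, a2=12.558, a3=3.744, a0=21.710; τ=−ln(0.5907)/21.710=0.024 → t=0.515; u2·a0=0.7782·21.710=16.895; a1=5.408 < 16.895 ≤ a1+a2=17.966 → R2 fires; B=9 E=14 G=5
Draw 12: a1=6.552, a2=11.270, a3=4.212, a0=22.034; τ=−ln(0.0674)/22.034=0.122 → t=0.637 > T=0.53: stop.
Read off E at T=0.53: 14

E at T = 14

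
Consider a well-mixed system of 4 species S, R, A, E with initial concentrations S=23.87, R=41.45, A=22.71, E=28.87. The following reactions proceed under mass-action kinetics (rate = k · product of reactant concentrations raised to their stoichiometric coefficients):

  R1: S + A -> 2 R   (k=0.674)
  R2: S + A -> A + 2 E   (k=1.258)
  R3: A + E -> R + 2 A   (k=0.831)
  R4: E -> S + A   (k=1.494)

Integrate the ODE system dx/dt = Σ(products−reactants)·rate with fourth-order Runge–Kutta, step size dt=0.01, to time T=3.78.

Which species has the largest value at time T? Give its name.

Dominant species at T: R

RK4 with dt=0.01: 378 steps to T=3.78. Trajectory (selected grid times):
t=0.00: S=23.87 R=41.45 A=22.71 E=28.87
t=0.42: S=0.00 R=120.66 A=76.81 E=0.00
t=0.84: S=0.00 R=120.66 A=76.81 E=0.00
t=1.26: S=0.00 R=120.66 A=76.81 E=0.00
t=1.68: S=0.00 R=120.66 A=76.81 E=0.00
t=2.10: S=0.00 R=120.66 A=76.81 E=0.00
t=2.52: S=0.00 R=120.66 A=76.81 E=0.00
t=2.94: S=0.00 R=120.66 A=76.81 E=0.00
t=3.36: S=0.00 R=120.66 A=76.81 E=0.00
t=3.78: S=0.00 R=120.66 A=76.81 E=0.00
At T=3.78: S=0.00 R=120.66 A=76.81 E=0.00; the largest is R.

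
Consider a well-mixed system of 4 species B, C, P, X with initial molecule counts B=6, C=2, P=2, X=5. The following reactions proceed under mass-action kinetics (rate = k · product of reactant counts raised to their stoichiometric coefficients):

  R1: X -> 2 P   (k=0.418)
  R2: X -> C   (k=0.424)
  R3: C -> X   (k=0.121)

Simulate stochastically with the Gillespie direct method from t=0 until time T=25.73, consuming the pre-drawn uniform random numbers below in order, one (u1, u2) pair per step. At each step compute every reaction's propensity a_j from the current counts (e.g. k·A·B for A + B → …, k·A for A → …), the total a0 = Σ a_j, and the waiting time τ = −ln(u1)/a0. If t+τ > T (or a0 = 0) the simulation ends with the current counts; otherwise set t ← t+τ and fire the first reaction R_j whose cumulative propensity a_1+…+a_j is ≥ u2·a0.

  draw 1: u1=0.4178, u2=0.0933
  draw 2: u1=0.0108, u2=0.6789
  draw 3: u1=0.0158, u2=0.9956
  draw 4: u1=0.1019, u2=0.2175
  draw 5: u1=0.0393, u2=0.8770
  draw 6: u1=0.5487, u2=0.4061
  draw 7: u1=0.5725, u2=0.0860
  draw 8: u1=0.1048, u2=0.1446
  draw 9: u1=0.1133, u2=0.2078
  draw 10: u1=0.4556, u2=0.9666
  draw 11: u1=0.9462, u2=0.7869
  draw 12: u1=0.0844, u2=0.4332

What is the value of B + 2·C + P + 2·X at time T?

Value at T = 22

Check how each reaction changes W = B + 2·C + P + 2·X (weight of products minus weight of reactants):
R1: X -> 2 P: (1·2) − (2·1) = 2 − 2 = 0
R2: X -> C: (2·1) − (2·1) = 2 − 2 = 0
R3: C -> X: (2·1) − (2·1) = 2 − 2 = 0
Every reaction leaves W unchanged, so W is conserved and no simulation is needed: W(T) = W(0) = 6 + 2·2 + 2 + 2·5 = 22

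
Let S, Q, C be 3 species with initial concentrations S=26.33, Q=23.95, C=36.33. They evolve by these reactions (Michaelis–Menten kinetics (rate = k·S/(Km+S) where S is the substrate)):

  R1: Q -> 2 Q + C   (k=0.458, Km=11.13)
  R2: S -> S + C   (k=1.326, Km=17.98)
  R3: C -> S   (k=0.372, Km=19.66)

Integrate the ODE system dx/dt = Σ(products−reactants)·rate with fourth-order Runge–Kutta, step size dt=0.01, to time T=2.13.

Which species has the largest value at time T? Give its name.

RK4 with dt=0.01: 213 steps to T=2.13. Trajectory (selected grid times):
t=0.00: S=26.33 Q=23.95 C=36.33
t=0.24: S=26.39 Q=24.03 C=36.54
t=0.47: S=26.44 Q=24.10 C=36.73
t=0.71: S=26.50 Q=24.17 C=36.94
t=0.95: S=26.56 Q=24.25 C=37.15
t=1.18: S=26.62 Q=24.32 C=37.35
t=1.42: S=26.67 Q=24.40 C=37.55
t=1.66: S=26.73 Q=24.47 C=37.76
t=1.89: S=26.79 Q=24.54 C=37.96
t=2.13: S=26.85 Q=24.62 C=38.17
At T=2.13: S=26.85 Q=24.62 C=38.17; the largest is C.

Dominant species at T: C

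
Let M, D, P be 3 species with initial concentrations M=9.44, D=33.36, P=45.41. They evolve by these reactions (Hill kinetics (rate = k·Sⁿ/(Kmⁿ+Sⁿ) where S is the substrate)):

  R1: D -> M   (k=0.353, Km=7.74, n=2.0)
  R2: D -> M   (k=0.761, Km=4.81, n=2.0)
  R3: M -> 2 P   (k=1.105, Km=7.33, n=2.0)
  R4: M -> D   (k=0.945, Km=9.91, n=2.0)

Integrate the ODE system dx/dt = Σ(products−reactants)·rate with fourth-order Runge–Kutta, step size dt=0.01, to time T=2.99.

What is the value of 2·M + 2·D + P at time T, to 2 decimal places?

Value at T = 131.01

Check how each reaction changes W = 2·M + 2·D + P (weight of products minus weight of reactants):
R1: D -> M: (2·1) − (2·1) = 2 − 2 = 0
R2: D -> M: (2·1) − (2·1) = 2 − 2 = 0
R3: M -> 2 P: (1·2) − (2·1) = 2 − 2 = 0
R4: M -> D: (2·1) − (2·1) = 2 − 2 = 0
Every reaction leaves W unchanged, so W is conserved and no simulation is needed: W(T) = W(0) = 2·9.44 + 2·33.36 + 45.41 = 131.01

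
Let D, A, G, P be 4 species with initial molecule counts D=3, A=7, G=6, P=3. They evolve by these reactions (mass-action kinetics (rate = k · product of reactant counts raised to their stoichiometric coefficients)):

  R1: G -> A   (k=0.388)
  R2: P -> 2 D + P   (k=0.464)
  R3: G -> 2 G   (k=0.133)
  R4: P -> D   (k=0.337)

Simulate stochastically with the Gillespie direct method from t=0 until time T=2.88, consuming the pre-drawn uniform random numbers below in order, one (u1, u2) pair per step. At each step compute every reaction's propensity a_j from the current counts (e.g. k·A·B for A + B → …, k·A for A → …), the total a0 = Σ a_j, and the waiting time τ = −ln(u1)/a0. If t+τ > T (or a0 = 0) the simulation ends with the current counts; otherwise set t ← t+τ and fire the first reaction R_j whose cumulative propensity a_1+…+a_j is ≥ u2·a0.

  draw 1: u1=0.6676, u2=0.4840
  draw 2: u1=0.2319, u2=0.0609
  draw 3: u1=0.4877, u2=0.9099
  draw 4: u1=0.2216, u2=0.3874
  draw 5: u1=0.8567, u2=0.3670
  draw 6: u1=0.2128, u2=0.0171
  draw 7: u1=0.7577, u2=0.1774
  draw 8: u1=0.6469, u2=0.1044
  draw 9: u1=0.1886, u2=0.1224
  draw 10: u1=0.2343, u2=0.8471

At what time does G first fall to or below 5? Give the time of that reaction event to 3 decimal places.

t=0.000: D=3 A=7 G=6 P=3
Draw 1: a1=2.328, a2=1.392, a3=0.798, a4=1.011, a0=5.529; τ=−ln(0.6676)/5.529=0.073 → t=0.073; u2·a0=0.4840·5.529=2.676; a1=2.328 < 2.676 ≤ a1+a2=3.720 → R2 fires; D=5 A=7 G=6 P=3
Draw 2: a1=2.328, a2=1.392, a3=0.798, a4=1.011, a0=5.529; τ=−ln(0.2319)/5.529=0.264 → t=0.337; u2·a0=0.0609·5.529=0.337 ≤ a1=2.328 → R1 fires; D=5 A=8 G=5 P=3
Draw 3: a1=1.940, a2=1.392, a3=0.665, a4=1.011, a0=5.008; τ=−ln(0.4877)/5.008=0.143 → t=0.481; u2·a0=0.9099·5.008=4.557; a1+…+a3=3.997 < 4.557 ≤ a1+…+a4=5.008 → R4 fires; D=6 A=8 G=5 P=2
Draw 4: a1=1.940, a2=0.928, a3=0.665, a4=0.674, a0=4.207; τ=−ln(0.2216)/4.207=0.358 → t=0.839; u2·a0=0.3874·4.207=1.630 ≤ a1=1.940 → R1 fires; D=6 A=9 G=4 P=2
Draw 5: a1=1.552, a2=0.928, a3=0.532, a4=0.674, a0=3.686; τ=−ln(0.8567)/3.686=0.042 → t=0.881; u2·a0=0.3670·3.686=1.353 ≤ a1=1.552 → R1 fires; D=6 A=10 G=3 P=2
Draw 6: a1=1.164, a2=0.928, a3=0.399, a4=0.674, a0=3.165; τ=−ln(0.2128)/3.165=0.489 → t=1.370; u2·a0=0.0171·3.165=0.054 ≤ a1=1.164 → R1 fires; D=6 A=11 G=2 P=2
Draw 7: a1=0.776, a2=0.928, a3=0.266, a4=0.674, a0=2.644; τ=−ln(0.7577)/2.644=0.105 → t=1.475; u2·a0=0.1774·2.644=0.469 ≤ a1=0.776 → R1 fires; D=6 A=12 G=1 P=2
Draw 8: a1=0.388, a2=0.928, a3=0.133, a4=0.674, a0=2.123; τ=−ln(0.6469)/2.123=0.205 → t=1.680; u2·a0=0.1044·2.123=0.222 ≤ a1=0.388 → R1 fires; D=6 A=13 G=0 P=2
Draw 9: a1=0.000, a2=0.928, a3=0.000, a4=0.674, a0=1.602; τ=−ln(0.1886)/1.602=1.041 → t=2.721; u2·a0=0.1224·1.602=0.196; a1=0.000 < 0.196 ≤ a1+a2=0.928 → R2 fires; D=8 A=13 G=0 P=2
Draw 10: a1=0.000, a2=0.928, a3=0.000, a4=0.674, a0=1.602; τ=−ln(0.2343)/1.602=0.906 → t=3.627 > T=2.88: stop.
G first becomes ≤ 5 when it reaches 5 at the event at t=0.337.

Threshold first reached at t = 0.337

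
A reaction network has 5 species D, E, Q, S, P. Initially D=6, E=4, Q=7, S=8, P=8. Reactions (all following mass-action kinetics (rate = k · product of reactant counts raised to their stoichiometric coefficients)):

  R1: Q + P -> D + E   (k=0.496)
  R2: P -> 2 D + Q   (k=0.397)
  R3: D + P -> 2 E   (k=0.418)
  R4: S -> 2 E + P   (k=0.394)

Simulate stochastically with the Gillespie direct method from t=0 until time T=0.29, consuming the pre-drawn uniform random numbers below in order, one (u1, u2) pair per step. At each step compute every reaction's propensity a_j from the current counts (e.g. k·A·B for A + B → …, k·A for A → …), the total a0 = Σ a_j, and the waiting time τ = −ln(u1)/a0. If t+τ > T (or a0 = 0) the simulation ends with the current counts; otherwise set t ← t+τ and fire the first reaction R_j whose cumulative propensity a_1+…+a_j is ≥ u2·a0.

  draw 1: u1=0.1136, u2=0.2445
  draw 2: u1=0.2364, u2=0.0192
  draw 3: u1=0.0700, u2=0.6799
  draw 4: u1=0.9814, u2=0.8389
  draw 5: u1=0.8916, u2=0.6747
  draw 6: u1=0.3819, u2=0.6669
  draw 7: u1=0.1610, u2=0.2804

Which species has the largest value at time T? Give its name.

Dominant species at T: E

t=0.000: D=6 E=4 Q=7 S=8 P=8
Draw 1: a1=27.776, a2=3.176, a3=20.064, a4=3.152, a0=54.168; τ=−ln(0.1136)/54.168=0.040 → t=0.040; u2·a0=0.2445·54.168=13.244 ≤ a1=27.776 → R1 fires; D=7 E=5 Q=6 S=8 P=7
Draw 2: a1=20.832, a2=2.779, a3=20.482, a4=3.152, a0=47.245; τ=−ln(0.2364)/47.245=0.031 → t=0.071; u2·a0=0.0192·47.245=0.907 ≤ a1=20.832 → R1 fires; D=8 E=6 Q=5 S=8 P=6
Draw 3: a1=14.880, a2=2.382, a3=20.064, a4=3.152, a0=40.478; τ=−ln(0.0700)/40.478=0.066 → t=0.136; u2·a0=0.6799·40.478=27.521; a1+a2=17.262 < 27.521 ≤ a1+…+a3=37.326 → R3 fires; D=7 E=8 Q=5 S=8 P=5
Draw 4: a1=12.400, a2=1.985, a3=14.630, a4=3.152, a0=32.167; τ=−ln(0.9814)/32.167=0.001 → t=0.137; u2·a0=0.8389·32.167=26.985; a1+a2=14.385 < 26.985 ≤ a1+…+a3=29.015 → R3 fires; D=6 E=10 Q=5 S=8 P=4
Draw 5: a1=9.920, a2=1.588, a3=10.032, a4=3.152, a0=24.692; τ=−ln(0.8916)/24.692=0.005 → t=0.142; u2·a0=0.6747·24.692=16.660; a1+a2=11.508 < 16.660 ≤ a1+…+a3=21.540 → R3 fires; D=5 E=12 Q=5 S=8 P=3
Draw 6: a1=7.440, a2=1.191, a3=6.270, a4=3.152, a0=18.053; τ=−ln(0.3819)/18.053=0.053 → t=0.195; u2·a0=0.6669·18.053=12.040; a1+a2=8.631 < 12.040 ≤ a1+…+a3=14.901 → R3 fires; D=4 E=14 Q=5 S=8 P=2
Draw 7: a1=4.960, a2=0.794, a3=3.344, a4=3.152, a0=12.250; τ=−ln(0.1610)/12.250=0.149 → t=0.344 > T=0.29: stop.
At T=0.29: D=4 E=14 Q=5 S=8 P=2; the largest is E.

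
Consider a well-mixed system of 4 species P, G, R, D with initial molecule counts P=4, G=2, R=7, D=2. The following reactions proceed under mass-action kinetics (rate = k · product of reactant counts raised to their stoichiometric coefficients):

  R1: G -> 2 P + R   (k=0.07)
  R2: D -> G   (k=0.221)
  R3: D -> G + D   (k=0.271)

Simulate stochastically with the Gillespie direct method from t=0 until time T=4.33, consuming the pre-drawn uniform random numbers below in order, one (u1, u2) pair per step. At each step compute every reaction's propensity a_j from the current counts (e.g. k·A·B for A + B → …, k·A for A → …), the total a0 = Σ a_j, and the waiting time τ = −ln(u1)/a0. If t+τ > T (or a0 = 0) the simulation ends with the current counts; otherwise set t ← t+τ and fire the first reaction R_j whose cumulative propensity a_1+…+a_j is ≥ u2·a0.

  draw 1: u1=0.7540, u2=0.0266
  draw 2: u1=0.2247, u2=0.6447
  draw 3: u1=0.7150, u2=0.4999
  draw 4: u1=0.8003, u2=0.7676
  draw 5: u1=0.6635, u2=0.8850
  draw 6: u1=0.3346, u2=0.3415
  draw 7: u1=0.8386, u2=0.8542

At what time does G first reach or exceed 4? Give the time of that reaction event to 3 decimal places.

t=0.000: P=4 G=2 R=7 D=2
Draw 1: a1=0.140, a2=0.442, a3=0.542, a0=1.124; τ=−ln(0.7540)/1.124=0.251 → t=0.251; u2·a0=0.0266·1.124=0.030 ≤ a1=0.140 → R1 fires; P=6 G=1 R=8 D=2
Draw 2: a1=0.070, a2=0.442, a3=0.542, a0=1.054; τ=−ln(0.2247)/1.054=1.416 → t=1.668; u2·a0=0.6447·1.054=0.680; a1+a2=0.512 < 0.680 ≤ a1+…+a3=1.054 → R3 fires; P=6 G=2 R=8 D=2
Draw 3: a1=0.140, a2=0.442, a3=0.542, a0=1.124; τ=−ln(0.7150)/1.124=0.298 → t=1.966; u2·a0=0.4999·1.124=0.562; a1=0.140 < 0.562 ≤ a1+a2=0.582 → R2 fires; P=6 G=3 R=8 D=1
Draw 4: a1=0.210, a2=0.221, a3=0.271, a0=0.702; τ=−ln(0.8003)/0.702=0.317 → t=2.284; u2·a0=0.7676·0.702=0.539; a1+a2=0.431 < 0.539 ≤ a1+…+a3=0.702 → R3 fires; P=6 G=4 R=8 D=1
Draw 5: a1=0.280, a2=0.221, a3=0.271, a0=0.772; τ=−ln(0.6635)/0.772=0.531 → t=2.815; u2·a0=0.8850·0.772=0.683; a1+a2=0.501 < 0.683 ≤ a1+…+a3=0.772 → R3 fires; P=6 G=5 R=8 D=1
Draw 6: a1=0.350, a2=0.221, a3=0.271, a0=0.842; τ=−ln(0.3346)/0.842=1.300 → t=4.115; u2·a0=0.3415·0.842=0.288 ≤ a1=0.350 → R1 fires; P=8 G=4 R=9 D=1
Draw 7: a1=0.280, a2=0.221, a3=0.271, a0=0.772; τ=−ln(0.8386)/0.772=0.228 → t=4.343 > T=4.33: stop.
G first becomes ≥ 4 when it reaches 4 at the event at t=2.284.

Threshold first reached at t = 2.284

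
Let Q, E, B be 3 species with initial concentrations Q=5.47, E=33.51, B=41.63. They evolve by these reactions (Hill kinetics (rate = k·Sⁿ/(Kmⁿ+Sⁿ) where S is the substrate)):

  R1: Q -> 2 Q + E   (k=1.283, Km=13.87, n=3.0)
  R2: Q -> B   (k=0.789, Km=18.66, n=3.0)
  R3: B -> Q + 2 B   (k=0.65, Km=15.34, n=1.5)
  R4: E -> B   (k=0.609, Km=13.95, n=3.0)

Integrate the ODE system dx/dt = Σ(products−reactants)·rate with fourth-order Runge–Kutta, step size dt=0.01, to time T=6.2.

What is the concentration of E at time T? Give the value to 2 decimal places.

E at T = 31.13

RK4 with dt=0.01: 620 steps to T=6.2. Trajectory (selected grid times):
t=0.00: Q=5.47 E=33.51 B=41.63
t=0.69: Q=5.88 E=33.18 B=42.40
t=1.38: Q=6.30 E=32.85 B=43.18
t=2.07: Q=6.73 E=32.55 B=43.97
t=2.76: Q=7.18 E=32.26 B=44.75
t=3.44: Q=7.63 E=31.99 B=45.54
t=4.13: Q=8.10 E=31.74 B=46.34
t=4.82: Q=8.59 E=31.51 B=47.15
t=5.51: Q=9.10 E=31.31 B=47.97
t=6.20: Q=9.63 E=31.13 B=48.79
Read off E at T=6.2: 31.13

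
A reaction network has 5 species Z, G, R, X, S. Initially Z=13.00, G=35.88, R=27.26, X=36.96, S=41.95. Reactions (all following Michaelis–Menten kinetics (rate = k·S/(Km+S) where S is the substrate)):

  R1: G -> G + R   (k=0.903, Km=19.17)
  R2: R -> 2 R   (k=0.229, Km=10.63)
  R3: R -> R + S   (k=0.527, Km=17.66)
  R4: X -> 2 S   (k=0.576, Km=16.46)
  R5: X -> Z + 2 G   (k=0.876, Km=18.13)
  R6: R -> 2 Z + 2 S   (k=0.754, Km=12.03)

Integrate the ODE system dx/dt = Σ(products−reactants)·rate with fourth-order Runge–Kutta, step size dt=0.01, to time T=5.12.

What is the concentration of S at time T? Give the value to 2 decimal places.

RK4 with dt=0.01: 512 steps to T=5.12. Trajectory (selected grid times):
t=0.00: Z=13.00 G=35.88 R=27.26 X=36.96 S=41.95
t=0.57: Z=13.93 G=36.55 R=27.39 X=36.40 S=43.18
t=1.14: Z=14.86 G=37.21 R=27.53 X=35.84 S=44.41
t=1.71: Z=15.79 G=37.87 R=27.66 X=35.29 S=45.64
t=2.28: Z=16.72 G=38.53 R=27.80 X=34.73 S=46.87
t=2.84: Z=17.63 G=39.18 R=27.94 X=34.19 S=48.08
t=3.41: Z=18.56 G=39.83 R=28.08 X=33.65 S=49.31
t=3.98: Z=19.48 G=40.47 R=28.22 X=33.10 S=50.54
t=4.55: Z=20.41 G=41.12 R=28.36 X=32.56 S=51.76
t=5.12: Z=21.33 G=41.76 R=28.51 X=32.03 S=52.99
Read off S at T=5.12: 52.99

S at T = 52.99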